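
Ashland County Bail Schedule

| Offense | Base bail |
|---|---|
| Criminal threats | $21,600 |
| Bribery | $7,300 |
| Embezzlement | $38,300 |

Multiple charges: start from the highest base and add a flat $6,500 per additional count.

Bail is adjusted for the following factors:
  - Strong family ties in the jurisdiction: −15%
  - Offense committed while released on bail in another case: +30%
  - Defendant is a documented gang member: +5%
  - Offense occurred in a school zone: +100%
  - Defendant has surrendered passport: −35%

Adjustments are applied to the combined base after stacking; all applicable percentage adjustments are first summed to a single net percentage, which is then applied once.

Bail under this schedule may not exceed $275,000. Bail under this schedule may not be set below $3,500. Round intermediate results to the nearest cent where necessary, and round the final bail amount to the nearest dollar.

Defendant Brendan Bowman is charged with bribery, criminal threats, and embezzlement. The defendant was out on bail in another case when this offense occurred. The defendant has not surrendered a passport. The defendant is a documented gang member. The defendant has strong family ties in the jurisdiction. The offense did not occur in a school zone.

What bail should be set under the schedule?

$61,560

Base amounts from the schedule: bribery $7,300; criminal threats $21,600; embezzlement $38,300.
Stacking rule: highest base plus $6,500 per additional charge. Highest is embezzlement at $38,300; 2 additional charges → +$13,000. Combined base = $51,300.
Net percentage adjustment: −15% +30% +5% = +20%. $51,300 × 1.2 = $61,560.
$61,560 is within the $275,000 maximum.
$61,560 is at or above the $3,500 minimum.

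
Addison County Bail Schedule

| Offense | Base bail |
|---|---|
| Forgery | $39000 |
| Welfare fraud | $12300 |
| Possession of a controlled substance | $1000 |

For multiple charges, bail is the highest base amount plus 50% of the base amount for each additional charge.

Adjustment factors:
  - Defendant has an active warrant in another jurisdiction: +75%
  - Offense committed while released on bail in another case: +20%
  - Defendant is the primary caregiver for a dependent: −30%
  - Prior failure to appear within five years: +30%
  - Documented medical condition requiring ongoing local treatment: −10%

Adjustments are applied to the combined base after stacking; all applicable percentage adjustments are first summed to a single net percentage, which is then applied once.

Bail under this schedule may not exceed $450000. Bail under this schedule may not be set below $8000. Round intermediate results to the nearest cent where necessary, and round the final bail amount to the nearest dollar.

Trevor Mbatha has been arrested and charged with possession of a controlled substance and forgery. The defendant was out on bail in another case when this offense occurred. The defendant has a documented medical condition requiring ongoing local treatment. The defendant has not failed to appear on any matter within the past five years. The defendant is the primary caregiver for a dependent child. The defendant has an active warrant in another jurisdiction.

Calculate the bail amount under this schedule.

Base amounts from the schedule: possession of a controlled substance $1000; forgery $39000.
Stacking rule: highest base plus 50% of each additional charge. Highest is forgery at $39000. Additional: $1000 × 50% = $500. Combined base = $39000 + $500 = $39500.
Net percentage adjustment: +75% +20% −30% −10% = +55%. $39500 × 1.55 = $61225.
$61225 is within the $450000 maximum.
$61225 is at or above the $8000 minimum.

$61225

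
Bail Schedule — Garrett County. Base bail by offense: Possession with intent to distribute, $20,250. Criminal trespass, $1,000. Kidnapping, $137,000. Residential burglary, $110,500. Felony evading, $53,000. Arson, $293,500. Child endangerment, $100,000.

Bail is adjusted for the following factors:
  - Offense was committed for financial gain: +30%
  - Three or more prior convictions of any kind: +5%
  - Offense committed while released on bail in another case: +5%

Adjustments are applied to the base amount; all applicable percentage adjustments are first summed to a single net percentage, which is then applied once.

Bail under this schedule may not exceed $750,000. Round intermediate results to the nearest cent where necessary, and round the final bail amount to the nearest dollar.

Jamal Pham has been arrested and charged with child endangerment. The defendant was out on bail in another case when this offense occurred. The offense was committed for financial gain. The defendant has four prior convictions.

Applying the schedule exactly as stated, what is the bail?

$140,000

Base amounts from the schedule: child endangerment $100,000.
Single charge. Combined base = $100,000.
Net percentage adjustment: +30% +5% +5% = +40%. $100,000 × 1.4 = $140,000.
$140,000 is within the $750,000 maximum.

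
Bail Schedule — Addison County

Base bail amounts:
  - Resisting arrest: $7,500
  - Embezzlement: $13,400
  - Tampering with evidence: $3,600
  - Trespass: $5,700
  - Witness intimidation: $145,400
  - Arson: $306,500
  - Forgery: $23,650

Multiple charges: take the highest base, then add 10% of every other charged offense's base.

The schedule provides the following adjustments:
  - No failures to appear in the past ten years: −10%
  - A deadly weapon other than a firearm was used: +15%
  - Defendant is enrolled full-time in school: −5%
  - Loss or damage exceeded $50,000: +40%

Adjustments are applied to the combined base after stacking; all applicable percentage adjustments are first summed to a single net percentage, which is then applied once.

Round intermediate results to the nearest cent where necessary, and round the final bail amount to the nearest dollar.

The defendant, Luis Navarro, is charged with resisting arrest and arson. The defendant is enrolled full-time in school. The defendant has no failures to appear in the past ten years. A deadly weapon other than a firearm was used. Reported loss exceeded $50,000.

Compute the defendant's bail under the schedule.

$430,150

Base amounts from the schedule: resisting arrest $7,500; arson $306,500.
Stacking rule: highest base plus 10% of each additional charge. Highest is arson at $306,500. Additional: $7,500 × 10% = $750. Combined base = $306,500 + $750 = $307,250.
Net percentage adjustment: −10% +15% −5% +40% = +40%. $307,250 × 1.4 = $430,150.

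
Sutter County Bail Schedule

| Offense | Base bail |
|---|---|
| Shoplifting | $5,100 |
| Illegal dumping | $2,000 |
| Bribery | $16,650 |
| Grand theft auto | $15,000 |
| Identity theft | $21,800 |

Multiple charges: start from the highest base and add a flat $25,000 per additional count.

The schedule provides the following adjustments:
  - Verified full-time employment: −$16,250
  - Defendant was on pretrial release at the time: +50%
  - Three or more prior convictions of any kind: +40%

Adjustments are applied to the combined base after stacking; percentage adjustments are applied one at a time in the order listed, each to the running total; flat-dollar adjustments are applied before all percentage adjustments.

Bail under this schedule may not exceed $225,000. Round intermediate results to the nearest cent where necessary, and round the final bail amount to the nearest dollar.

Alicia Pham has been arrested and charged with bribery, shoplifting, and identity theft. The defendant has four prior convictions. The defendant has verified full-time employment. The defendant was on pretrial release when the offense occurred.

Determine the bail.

Base amounts from the schedule: bribery $16,650; shoplifting $5,100; identity theft $21,800.
Stacking rule: highest base plus $25,000 per additional charge. Highest is identity theft at $21,800; 2 additional charges → +$50,000. Combined base = $71,800.
Verified full-time employment (−$16,250 flat): $71,800 − $16,250 = $55,550.
Defendant was on pretrial release at the time (+50%): $55,550 × 1.5 = $83,325.
Three or more prior convictions of any kind (+40%): $83,325 × 1.4 = $116,655.
$116,655 is within the $225,000 maximum.

$116,655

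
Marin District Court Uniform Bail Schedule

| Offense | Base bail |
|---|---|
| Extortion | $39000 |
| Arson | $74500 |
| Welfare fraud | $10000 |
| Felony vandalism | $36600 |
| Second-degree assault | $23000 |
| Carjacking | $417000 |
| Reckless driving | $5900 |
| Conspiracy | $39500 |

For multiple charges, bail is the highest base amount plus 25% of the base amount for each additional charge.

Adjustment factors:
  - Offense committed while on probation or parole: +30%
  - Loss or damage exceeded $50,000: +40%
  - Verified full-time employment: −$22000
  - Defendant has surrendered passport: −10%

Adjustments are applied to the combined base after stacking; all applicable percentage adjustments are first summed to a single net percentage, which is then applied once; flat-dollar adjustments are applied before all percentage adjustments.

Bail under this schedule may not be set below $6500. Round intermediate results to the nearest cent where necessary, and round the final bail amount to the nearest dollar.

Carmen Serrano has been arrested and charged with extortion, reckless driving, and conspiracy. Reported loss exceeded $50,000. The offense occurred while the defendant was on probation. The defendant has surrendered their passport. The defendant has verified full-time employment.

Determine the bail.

$45960

Base amounts from the schedule: extortion $39000; reckless driving $5900; conspiracy $39500.
Stacking rule: highest base plus 25% of each additional charge. Highest is conspiracy at $39500. Additional: $39000 × 25% = $9750; $5900 × 25% = $1475. Combined base = $39500 + $11225 = $50725.
Verified full-time employment (−$22000 flat): $50725 − $22000 = $28725.
Net percentage adjustment: +30% +40% −10% = +60%. $28725 × 1.6 = $45960.
$45960 is at or above the $6500 minimum.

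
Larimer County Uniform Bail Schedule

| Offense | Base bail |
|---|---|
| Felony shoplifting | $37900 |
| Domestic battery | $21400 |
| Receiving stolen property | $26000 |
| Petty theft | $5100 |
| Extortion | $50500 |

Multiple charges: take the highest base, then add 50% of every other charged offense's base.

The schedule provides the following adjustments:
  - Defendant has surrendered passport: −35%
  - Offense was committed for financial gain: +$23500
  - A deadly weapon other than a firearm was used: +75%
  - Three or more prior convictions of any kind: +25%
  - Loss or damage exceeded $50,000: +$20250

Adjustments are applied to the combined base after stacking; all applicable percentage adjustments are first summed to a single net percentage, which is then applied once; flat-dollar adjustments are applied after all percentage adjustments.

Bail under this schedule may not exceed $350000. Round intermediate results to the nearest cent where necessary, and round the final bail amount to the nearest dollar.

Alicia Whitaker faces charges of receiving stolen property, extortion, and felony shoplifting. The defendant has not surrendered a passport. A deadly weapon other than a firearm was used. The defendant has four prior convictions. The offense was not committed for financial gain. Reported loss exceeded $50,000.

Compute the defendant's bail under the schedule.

Base amounts from the schedule: receiving stolen property $26000; extortion $50500; felony shoplifting $37900.
Stacking rule: highest base plus 50% of each additional charge. Highest is extortion at $50500. Additional: $26000 × 50% = $13000; $37900 × 50% = $18950. Combined base = $50500 + $31950 = $82450.
Net percentage adjustment: +75% +25% = +100%. $82450 × 2 = $164900.
Loss or damage exceeded $50,000 (+$20250 flat): $164900 + $20250 = $185150.
$185150 is within the $350000 maximum.

$185150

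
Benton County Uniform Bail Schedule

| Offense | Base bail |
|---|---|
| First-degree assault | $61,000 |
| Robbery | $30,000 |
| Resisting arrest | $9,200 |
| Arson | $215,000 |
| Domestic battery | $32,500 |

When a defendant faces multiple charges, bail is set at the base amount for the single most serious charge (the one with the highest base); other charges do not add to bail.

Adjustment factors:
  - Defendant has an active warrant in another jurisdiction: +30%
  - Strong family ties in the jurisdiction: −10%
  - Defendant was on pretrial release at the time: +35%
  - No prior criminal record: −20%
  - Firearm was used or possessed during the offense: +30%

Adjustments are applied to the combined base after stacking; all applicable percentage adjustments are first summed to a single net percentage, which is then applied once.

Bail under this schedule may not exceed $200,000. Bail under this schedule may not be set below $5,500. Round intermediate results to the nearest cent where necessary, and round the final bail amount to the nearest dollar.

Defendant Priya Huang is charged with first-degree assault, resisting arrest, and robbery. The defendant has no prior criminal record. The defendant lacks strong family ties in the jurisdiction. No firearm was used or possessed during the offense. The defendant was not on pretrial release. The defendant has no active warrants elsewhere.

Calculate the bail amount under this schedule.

$48,800

Base amounts from the schedule: first-degree assault $61,000; resisting arrest $9,200; robbery $30,000.
Stacking rule: use the highest base only. Highest is first-degree assault at $61,000. Combined base = $61,000.
No prior criminal record (−20%): $61,000 × 0.8 = $48,800.
$48,800 is within the $200,000 maximum.
$48,800 is at or above the $5,500 minimum.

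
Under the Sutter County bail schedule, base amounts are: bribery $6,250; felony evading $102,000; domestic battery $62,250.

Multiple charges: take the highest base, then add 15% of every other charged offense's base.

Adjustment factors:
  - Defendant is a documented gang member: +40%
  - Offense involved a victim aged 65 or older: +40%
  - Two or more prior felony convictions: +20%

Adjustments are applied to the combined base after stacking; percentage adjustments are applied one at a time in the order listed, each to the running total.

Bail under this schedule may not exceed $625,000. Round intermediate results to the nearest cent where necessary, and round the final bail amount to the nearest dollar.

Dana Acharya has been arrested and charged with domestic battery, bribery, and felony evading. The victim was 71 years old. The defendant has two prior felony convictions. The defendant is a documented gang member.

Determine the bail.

Base amounts from the schedule: domestic battery $62,250; bribery $6,250; felony evading $102,000.
Stacking rule: highest base plus 15% of each additional charge. Highest is felony evading at $102,000. Additional: $62,250 × 15% = $9,337.50; $6,250 × 15% = $937.50. Combined base = $102,000 + $10,275 = $112,275.
Defendant is a documented gang member (+40%): $112,275 × 1.4 = $157,185.
Offense involved a victim aged 65 or older (+40%): $157,185 × 1.4 = $220,059.
Two or more prior felony convictions (+20%): $220,059 × 1.2 = $264,070.80.
$264,070.80 is within the $625,000 maximum.
Rounded to the nearest dollar: $264,071.

$264,071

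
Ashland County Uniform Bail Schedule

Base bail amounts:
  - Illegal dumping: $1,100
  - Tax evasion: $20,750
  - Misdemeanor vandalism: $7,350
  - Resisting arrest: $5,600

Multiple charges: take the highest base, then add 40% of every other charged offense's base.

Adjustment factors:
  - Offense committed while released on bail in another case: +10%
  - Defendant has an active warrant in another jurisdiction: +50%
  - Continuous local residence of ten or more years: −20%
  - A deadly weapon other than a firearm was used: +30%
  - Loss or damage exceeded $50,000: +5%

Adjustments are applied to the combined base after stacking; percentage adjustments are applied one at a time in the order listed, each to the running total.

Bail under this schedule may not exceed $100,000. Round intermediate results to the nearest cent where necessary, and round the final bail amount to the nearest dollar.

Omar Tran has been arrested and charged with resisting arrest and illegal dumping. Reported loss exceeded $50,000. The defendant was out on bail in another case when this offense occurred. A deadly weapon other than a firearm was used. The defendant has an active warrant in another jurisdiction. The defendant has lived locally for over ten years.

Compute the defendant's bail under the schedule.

Base amounts from the schedule: resisting arrest $5,600; illegal dumping $1,100.
Stacking rule: highest base plus 40% of each additional charge. Highest is resisting arrest at $5,600. Additional: $1,100 × 40% = $440. Combined base = $5,600 + $440 = $6,040.
Offense committed while released on bail in another case (+10%): $6,040 × 1.1 = $6,644.
Defendant has an active warrant in another jurisdiction (+50%): $6,644 × 1.5 = $9,966.
Continuous local residence of ten or more years (−20%): $9,966 × 0.8 = $7,972.80.
A deadly weapon other than a firearm was used (+30%): $7,972.80 × 1.3 = $10,364.64.
Loss or damage exceeded $50,000 (+5%): $10,364.64 × 1.05 = $10,882.87.
$10,882.87 is within the $100,000 maximum.
Rounded to the nearest dollar: $10,883.

$10,883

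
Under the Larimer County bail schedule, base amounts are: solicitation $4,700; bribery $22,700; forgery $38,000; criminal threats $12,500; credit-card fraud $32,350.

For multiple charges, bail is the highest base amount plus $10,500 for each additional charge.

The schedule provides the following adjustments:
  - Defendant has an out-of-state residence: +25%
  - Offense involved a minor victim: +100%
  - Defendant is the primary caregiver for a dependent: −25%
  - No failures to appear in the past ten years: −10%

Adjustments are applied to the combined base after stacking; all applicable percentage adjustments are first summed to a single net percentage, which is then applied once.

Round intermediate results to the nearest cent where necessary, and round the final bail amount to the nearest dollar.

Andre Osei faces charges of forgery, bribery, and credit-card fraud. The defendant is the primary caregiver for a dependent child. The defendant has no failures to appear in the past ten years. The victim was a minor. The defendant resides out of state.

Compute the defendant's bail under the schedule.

Base amounts from the schedule: forgery $38,000; bribery $22,700; credit-card fraud $32,350.
Stacking rule: highest base plus $10,500 per additional charge. Highest is forgery at $38,000; 2 additional charges → +$21,000. Combined base = $59,000.
Net percentage adjustment: +25% +100% −25% −10% = +90%. $59,000 × 1.9 = $112,100.

$112,100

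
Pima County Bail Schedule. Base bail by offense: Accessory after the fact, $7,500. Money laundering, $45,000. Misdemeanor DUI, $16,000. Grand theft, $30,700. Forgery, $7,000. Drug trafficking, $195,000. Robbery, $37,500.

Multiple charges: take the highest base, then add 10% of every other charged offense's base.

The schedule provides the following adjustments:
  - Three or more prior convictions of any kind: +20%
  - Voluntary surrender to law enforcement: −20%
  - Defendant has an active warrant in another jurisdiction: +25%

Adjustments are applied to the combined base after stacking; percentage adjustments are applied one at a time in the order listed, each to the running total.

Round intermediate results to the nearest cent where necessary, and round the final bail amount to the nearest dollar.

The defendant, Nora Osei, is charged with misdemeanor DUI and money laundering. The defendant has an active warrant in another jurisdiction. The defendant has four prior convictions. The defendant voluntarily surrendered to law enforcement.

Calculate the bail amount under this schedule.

$55,920

Base amounts from the schedule: misdemeanor DUI $16,000; money laundering $45,000.
Stacking rule: highest base plus 10% of each additional charge. Highest is money laundering at $45,000. Additional: $16,000 × 10% = $1,600. Combined base = $45,000 + $1,600 = $46,600.
Three or more prior convictions of any kind (+20%): $46,600 × 1.2 = $55,920.
Voluntary surrender to law enforcement (−20%): $55,920 × 0.8 = $44,736.
Defendant has an active warrant in another jurisdiction (+25%): $44,736 × 1.25 = $55,920.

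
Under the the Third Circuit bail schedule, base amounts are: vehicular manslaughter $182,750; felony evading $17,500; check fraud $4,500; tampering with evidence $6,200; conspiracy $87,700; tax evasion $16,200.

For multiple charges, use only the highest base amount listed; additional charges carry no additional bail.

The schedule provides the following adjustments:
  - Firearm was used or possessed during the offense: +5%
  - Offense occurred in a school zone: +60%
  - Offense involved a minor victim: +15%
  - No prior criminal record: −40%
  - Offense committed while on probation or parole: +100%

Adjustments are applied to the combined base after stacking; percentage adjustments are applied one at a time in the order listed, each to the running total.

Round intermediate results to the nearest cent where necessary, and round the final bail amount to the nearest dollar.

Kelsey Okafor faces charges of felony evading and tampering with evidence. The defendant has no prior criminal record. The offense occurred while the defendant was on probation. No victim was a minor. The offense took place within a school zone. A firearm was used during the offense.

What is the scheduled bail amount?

Base amounts from the schedule: felony evading $17,500; tampering with evidence $6,200.
Stacking rule: use the highest base only. Highest is felony evading at $17,500. Combined base = $17,500.
Firearm was used or possessed during the offense (+5%): $17,500 × 1.05 = $18,375.
Offense occurred in a school zone (+60%): $18,375 × 1.6 = $29,400.
No prior criminal record (−40%): $29,400 × 0.6 = $17,640.
Offense committed while on probation or parole (+100%): $17,640 × 2 = $35,280.

$35,280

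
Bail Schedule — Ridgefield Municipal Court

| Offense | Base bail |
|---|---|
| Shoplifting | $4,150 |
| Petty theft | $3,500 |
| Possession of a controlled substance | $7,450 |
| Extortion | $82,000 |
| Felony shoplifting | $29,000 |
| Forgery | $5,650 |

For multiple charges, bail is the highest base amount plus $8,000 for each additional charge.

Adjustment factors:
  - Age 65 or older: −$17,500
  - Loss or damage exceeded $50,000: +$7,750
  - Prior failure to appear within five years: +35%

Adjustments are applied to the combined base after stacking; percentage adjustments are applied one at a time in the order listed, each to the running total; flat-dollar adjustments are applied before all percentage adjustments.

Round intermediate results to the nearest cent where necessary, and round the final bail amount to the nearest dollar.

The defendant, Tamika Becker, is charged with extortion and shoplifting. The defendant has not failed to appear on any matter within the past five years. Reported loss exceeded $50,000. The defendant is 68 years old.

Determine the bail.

Base amounts from the schedule: extortion $82,000; shoplifting $4,150.
Stacking rule: highest base plus $8,000 per additional charge. Highest is extortion at $82,000; 1 additional charge → +$8,000. Combined base = $90,000.
Age 65 or older (−$17,500 flat): $90,000 − $17,500 = $72,500.
Loss or damage exceeded $50,000 (+$7,750 flat): $72,500 + $7,750 = $80,250.

$80,250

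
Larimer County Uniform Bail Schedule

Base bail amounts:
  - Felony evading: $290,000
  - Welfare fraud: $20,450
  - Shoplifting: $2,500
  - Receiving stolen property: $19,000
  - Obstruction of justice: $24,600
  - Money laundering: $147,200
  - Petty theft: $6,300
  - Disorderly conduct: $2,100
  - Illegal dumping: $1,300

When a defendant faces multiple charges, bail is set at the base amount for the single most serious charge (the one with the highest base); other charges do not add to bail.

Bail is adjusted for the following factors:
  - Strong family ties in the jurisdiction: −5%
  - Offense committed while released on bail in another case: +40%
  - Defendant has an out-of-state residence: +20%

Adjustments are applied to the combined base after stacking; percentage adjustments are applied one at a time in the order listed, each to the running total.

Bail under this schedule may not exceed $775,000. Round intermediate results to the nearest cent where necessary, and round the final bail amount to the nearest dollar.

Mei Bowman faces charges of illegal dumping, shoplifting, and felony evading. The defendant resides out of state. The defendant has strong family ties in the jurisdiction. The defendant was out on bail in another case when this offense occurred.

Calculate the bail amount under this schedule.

$462,840

Base amounts from the schedule: illegal dumping $1,300; shoplifting $2,500; felony evading $290,000.
Stacking rule: use the highest base only. Highest is felony evading at $290,000. Combined base = $290,000.
Strong family ties in the jurisdiction (−5%): $290,000 × 0.95 = $275,500.
Offense committed while released on bail in another case (+40%): $275,500 × 1.4 = $385,700.
Defendant has an out-of-state residence (+20%): $385,700 × 1.2 = $462,840.
$462,840 is within the $775,000 maximum.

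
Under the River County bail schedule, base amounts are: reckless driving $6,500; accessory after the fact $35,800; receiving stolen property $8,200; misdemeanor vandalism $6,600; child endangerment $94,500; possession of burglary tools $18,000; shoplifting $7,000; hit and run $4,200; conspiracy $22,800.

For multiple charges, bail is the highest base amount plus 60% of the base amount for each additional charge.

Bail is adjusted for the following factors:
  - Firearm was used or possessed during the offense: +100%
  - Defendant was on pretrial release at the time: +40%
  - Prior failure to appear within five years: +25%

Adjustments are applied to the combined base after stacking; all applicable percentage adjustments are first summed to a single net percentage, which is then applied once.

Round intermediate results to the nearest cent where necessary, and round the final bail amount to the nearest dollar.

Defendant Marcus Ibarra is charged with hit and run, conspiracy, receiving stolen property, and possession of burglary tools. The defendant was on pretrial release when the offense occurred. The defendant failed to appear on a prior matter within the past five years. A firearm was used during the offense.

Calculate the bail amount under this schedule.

$108,756

Base amounts from the schedule: hit and run $4,200; conspiracy $22,800; receiving stolen property $8,200; possession of burglary tools $18,000.
Stacking rule: highest base plus 60% of each additional charge. Highest is conspiracy at $22,800. Additional: $4,200 × 60% = $2,520; $8,200 × 60% = $4,920; $18,000 × 60% = $10,800. Combined base = $22,800 + $18,240 = $41,040.
Net percentage adjustment: +100% +40% +25% = +165%. $41,040 × 2.65 = $108,756.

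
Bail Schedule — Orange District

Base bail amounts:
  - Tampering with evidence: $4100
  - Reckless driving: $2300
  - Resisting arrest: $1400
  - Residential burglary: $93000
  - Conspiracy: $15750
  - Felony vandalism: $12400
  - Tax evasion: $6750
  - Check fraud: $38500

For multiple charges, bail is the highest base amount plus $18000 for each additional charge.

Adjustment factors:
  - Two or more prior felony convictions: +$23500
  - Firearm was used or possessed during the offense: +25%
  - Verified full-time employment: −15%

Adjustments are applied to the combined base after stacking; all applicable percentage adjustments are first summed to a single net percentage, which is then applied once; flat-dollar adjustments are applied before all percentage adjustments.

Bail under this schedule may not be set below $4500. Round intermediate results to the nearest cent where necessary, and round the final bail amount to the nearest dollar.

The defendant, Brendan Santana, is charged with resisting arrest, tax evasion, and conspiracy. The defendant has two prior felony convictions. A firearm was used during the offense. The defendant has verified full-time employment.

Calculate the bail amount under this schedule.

$82775

Base amounts from the schedule: resisting arrest $1400; tax evasion $6750; conspiracy $15750.
Stacking rule: highest base plus $18000 per additional charge. Highest is conspiracy at $15750; 2 additional charges → +$36000. Combined base = $51750.
Two or more prior felony convictions (+$23500 flat): $51750 + $23500 = $75250.
Net percentage adjustment: +25% −15% = +10%. $75250 × 1.1 = $82775.
$82775 is at or above the $4500 minimum.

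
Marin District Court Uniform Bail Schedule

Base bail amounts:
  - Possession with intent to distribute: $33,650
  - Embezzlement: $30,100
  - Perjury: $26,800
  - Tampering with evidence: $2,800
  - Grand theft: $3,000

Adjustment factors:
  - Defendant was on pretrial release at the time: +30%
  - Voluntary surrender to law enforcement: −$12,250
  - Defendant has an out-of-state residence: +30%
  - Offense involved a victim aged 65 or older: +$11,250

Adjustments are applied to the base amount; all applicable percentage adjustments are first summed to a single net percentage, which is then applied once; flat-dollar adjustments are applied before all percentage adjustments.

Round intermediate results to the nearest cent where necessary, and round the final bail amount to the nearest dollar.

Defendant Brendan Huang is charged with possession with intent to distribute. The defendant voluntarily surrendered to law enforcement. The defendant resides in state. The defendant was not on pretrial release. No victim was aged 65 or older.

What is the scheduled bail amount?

Base amounts from the schedule: possession with intent to distribute $33,650.
Single charge. Combined base = $33,650.
Voluntary surrender to law enforcement (−$12,250 flat): $33,650 − $12,250 = $21,400.

$21,400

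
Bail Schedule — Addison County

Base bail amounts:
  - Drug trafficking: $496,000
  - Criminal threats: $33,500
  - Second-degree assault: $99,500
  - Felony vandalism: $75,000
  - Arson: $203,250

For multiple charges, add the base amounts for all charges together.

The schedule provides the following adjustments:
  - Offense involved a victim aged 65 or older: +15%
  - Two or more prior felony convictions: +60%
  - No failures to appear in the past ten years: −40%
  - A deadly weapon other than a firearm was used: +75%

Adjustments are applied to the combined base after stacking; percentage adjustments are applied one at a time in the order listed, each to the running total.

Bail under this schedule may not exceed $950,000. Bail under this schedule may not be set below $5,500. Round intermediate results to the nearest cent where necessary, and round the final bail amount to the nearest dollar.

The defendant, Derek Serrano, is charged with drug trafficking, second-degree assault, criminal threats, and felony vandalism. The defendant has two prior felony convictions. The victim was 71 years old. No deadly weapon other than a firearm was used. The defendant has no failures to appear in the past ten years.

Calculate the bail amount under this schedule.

Base amounts from the schedule: drug trafficking $496,000; second-degree assault $99,500; criminal threats $33,500; felony vandalism $75,000.
Stacking rule: sum of all bases. $496,000 + $99,500 + $33,500 + $75,000 = $704,000.
Offense involved a victim aged 65 or older (+15%): $704,000 × 1.15 = $809,600.
Two or more prior felony convictions (+60%): $809,600 × 1.6 = $1,295,360.
No failures to appear in the past ten years (−40%): $1,295,360 × 0.6 = $777,216.
$777,216 is within the $950,000 maximum.
$777,216 is at or above the $5,500 minimum.

$777,216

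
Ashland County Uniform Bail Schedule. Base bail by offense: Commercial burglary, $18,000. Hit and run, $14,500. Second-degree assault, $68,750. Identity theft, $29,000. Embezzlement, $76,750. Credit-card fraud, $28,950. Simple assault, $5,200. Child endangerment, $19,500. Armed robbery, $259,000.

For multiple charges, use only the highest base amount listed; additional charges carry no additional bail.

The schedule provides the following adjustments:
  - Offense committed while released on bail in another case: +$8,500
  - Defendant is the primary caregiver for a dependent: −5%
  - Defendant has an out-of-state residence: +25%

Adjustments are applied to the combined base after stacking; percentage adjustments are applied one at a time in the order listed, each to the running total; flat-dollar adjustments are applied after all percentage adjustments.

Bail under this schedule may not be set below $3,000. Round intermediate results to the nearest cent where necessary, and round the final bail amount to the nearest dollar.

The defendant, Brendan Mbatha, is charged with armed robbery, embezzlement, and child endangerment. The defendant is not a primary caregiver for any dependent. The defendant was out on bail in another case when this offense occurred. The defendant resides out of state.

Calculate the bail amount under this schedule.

$332,250

Base amounts from the schedule: armed robbery $259,000; embezzlement $76,750; child endangerment $19,500.
Stacking rule: use the highest base only. Highest is armed robbery at $259,000. Combined base = $259,000.
Defendant has an out-of-state residence (+25%): $259,000 × 1.25 = $323,750.
Offense committed while released on bail in another case (+$8,500 flat): $323,750 + $8,500 = $332,250.
$332,250 is at or above the $3,000 minimum.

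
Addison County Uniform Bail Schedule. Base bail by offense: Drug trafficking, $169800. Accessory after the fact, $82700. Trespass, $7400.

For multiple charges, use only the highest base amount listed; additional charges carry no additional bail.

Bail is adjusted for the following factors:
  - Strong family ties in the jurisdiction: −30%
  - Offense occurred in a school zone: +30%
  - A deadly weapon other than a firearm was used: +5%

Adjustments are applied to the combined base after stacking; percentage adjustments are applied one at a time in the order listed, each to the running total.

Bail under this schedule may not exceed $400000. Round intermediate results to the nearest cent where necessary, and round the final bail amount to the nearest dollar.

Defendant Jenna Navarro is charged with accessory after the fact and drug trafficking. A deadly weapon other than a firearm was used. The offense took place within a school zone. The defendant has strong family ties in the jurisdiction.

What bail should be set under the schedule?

Base amounts from the schedule: accessory after the fact $82700; drug trafficking $169800.
Stacking rule: use the highest base only. Highest is drug trafficking at $169800. Combined base = $169800.
Strong family ties in the jurisdiction (−30%): $169800 × 0.7 = $118860.
Offense occurred in a school zone (+30%): $118860 × 1.3 = $154518.
A deadly weapon other than a firearm was used (+5%): $154518 × 1.05 = $162243.90.
$162243.90 is within the $400000 maximum.
Rounded to the nearest dollar: $162244.

$162244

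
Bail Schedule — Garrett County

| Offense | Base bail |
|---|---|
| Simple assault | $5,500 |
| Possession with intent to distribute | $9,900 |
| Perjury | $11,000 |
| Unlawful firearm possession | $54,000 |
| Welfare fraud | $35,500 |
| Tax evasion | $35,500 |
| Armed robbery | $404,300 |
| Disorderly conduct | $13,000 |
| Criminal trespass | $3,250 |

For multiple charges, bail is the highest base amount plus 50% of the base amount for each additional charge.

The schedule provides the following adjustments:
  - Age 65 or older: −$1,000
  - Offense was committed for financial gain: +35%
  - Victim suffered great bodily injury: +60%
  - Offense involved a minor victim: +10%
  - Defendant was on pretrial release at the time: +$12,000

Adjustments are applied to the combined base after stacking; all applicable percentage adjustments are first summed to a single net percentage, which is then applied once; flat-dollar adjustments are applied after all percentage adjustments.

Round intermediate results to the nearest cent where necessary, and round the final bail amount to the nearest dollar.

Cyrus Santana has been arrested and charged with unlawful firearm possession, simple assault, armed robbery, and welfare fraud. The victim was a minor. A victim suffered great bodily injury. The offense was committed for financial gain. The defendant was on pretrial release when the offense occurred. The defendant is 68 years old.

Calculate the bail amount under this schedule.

Base amounts from the schedule: unlawful firearm possession $54,000; simple assault $5,500; armed robbery $404,300; welfare fraud $35,500.
Stacking rule: highest base plus 50% of each additional charge. Highest is armed robbery at $404,300. Additional: $54,000 × 50% = $27,000; $5,500 × 50% = $2,750; $35,500 × 50% = $17,750. Combined base = $404,300 + $47,500 = $451,800.
Net percentage adjustment: +35% +60% +10% = +105%. $451,800 × 2.05 = $926,190.
Age 65 or older (−$1,000 flat): $926,190 − $1,000 = $925,190.
Defendant was on pretrial release at the time (+$12,000 flat): $925,190 + $12,000 = $937,190.

$937,190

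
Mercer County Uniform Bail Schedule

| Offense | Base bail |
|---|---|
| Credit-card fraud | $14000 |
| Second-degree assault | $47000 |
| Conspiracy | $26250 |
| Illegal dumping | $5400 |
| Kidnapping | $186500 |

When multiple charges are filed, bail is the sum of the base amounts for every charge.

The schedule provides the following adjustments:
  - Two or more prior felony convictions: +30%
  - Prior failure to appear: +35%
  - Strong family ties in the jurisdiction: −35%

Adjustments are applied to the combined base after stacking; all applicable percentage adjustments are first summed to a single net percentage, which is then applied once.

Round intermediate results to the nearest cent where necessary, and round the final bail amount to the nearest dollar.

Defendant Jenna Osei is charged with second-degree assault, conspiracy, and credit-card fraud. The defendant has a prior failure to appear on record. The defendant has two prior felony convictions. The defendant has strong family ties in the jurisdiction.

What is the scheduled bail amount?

Base amounts from the schedule: second-degree assault $47000; conspiracy $26250; credit-card fraud $14000.
Stacking rule: sum of all bases. $47000 + $26250 + $14000 = $87250.
Net percentage adjustment: +30% +35% −35% = +30%. $87250 × 1.3 = $113425.

$113425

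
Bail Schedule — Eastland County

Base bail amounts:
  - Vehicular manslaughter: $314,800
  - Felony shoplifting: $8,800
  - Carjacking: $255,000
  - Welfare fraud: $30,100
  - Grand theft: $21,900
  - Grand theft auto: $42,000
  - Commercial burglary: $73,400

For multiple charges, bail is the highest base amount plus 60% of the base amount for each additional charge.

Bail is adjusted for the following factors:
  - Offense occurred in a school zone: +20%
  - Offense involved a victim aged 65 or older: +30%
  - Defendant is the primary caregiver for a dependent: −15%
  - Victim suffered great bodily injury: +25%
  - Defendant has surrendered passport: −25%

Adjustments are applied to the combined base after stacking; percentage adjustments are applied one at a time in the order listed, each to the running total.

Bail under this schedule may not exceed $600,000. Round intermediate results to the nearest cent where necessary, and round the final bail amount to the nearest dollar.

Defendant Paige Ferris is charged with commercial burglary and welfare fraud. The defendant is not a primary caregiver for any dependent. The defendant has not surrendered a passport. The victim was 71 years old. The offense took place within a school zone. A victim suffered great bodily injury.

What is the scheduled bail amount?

$178,347

Base amounts from the schedule: commercial burglary $73,400; welfare fraud $30,100.
Stacking rule: highest base plus 60% of each additional charge. Highest is commercial burglary at $73,400. Additional: $30,100 × 60% = $18,060. Combined base = $73,400 + $18,060 = $91,460.
Offense occurred in a school zone (+20%): $91,460 × 1.2 = $109,752.
Offense involved a victim aged 65 or older (+30%): $109,752 × 1.3 = $142,677.60.
Victim suffered great bodily injury (+25%): $142,677.60 × 1.25 = $178,347.
$178,347 is within the $600,000 maximum.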